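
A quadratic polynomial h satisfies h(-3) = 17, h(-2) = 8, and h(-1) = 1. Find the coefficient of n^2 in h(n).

Write h(n) = an^2 + bn + c. Substituting each data point gives a linear system:
  9a - 3b + c = 17
  4a - 2b + c = 8
  a - b + c = 1
Solving the system yields a = 1, b = -4, c = -4.
So h(n) = n² - 4n - 4.
The leading coefficient is 1.

1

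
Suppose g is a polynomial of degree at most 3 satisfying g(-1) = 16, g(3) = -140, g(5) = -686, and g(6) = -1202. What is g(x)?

g(x) = -6x^3 + 3x^2 - 3x + 4

Write g(x) = ax^3 + bx^2 + cx + d. Substituting each data point gives a linear system:
  -a + b - c + d = 16
  27a + 9b + 3c + d = -140
  125a + 25b + 5c + d = -686
  216a + 36b + 6c + d = -1202
Solving the system yields a = -6, b = 3, c = -3, d = 4.
So g(x) = -6x^3 + 3x^2 - 3x + 4.
Check: g(6) = -1202. ✓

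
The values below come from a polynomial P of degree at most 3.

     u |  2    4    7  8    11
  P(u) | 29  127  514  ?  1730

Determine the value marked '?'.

The 4 known points determine the degree-3 polynomial uniquely.
Write P(u) = au^3 + bu^2 + cu + d. Substituting each data point gives a linear system:
  8a + 4b + 2c + d = 29
  64a + 16b + 4c + d = 127
  343a + 49b + 7c + d = 514
  1331a + 121b + 11c + d = 1730
Solving the system yields a = 1, b = 3, c = 3, d = 3.
So P(u) = u³ + 3u² + 3u + 3.
Then P(8) = 731.

731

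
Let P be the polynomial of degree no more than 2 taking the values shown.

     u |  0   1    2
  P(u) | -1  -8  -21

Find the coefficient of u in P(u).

-4

Write P(u) = au^2 + bu + c. Substituting each data point gives a linear system:
  c = -1
  a + b + c = -8
  4a + 2b + c = -21
Solving the system yields a = -3, b = -4, c = -1.
So P(u) = -3u^2 - 4u - 1.
The coefficient of u is -4.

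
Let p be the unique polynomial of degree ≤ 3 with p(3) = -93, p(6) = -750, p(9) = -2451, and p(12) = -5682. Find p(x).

Write p(x) = ax^3 + bx^2 + cx + d. Substituting each data point gives a linear system:
  27a + 9b + 3c + d = -93
  216a + 36b + 6c + d = -750
  729a + 81b + 9c + d = -2451
  1728a + 144b + 12c + d = -5682
Solving the system yields a = -3, b = -4, c = 6, d = 6.
So p(x) = -3x³ - 4x² + 6x + 6.
Check: p(6) = -750. ✓

p(x) = -3x^3 - 4x^2 + 6x + 6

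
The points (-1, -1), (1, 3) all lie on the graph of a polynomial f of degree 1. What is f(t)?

f(t) = 2t + 1

Using the Lagrange interpolation formula with nodes -1, 1:
  L_0(t) = (t - 1) / -2
  L_1(t) = (t + 1) / 2
Then f(t) = -1·L_0(t) + 3·L_1(t).
Expanding and collecting terms gives f(t) = 2t + 1.
Check: f(1) = 3. ✓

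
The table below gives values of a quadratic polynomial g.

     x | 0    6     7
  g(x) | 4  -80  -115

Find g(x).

Write g(x) = ax^2 + bx + c. Substituting each data point gives a linear system:
  c = 4
  36a + 6b + c = -80
  49a + 7b + c = -115
Solving the system yields a = -3, b = 4, c = 4.
So g(x) = -3x² + 4x + 4.
Check: g(6) = -80. ✓

g(x) = -3x^2 + 4x + 4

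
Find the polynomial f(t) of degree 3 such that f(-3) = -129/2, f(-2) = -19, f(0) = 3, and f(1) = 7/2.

Write f(t) = at^3 + bt^2 + ct + d. Substituting each data point gives a linear system:
  -27a + 9b - 3c + d = -129/2
  -8a + 4b - 2c + d = -19
  d = 3
  a + b + c + d = 7/2
Solving the system yields a = 2, b = -3/2, c = 0, d = 3.
So f(t) = 2t^3 - (3/2)t^2 + 3.
Check: f(0) = 3. ✓

f(t) = 2t^3 - (3/2)t^2 + 3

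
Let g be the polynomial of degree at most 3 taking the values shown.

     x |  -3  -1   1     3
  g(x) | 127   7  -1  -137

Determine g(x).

Using the Lagrange interpolation formula with nodes -3, -1, 1, 3:
  L_0(x) = (x + 1)(x - 1)(x - 3) / -48
  L_1(x) = (x + 3)(x - 1)(x - 3) / 16
  L_2(x) = (x + 3)(x + 1)(x - 3) / -16
  L_3(x) = (x + 3)(x + 1)(x - 1) / 48
Then g(x) = 127·L_0(x) + 7·L_1(x) - 1·L_2(x) - 137·L_3(x).
Expanding and collecting terms gives g(x) = -5x³ - x² + x + 4.
Check: g(3) = -137. ✓

g(x) = -5x^3 - x^2 + x + 4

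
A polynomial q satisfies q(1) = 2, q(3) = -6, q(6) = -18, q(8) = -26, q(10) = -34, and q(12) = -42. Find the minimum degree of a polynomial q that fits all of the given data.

Divided differences on the nodes 1, 3, 6, 8, 10, 12:
  order 0: 2  -6  -18  -26  -34  -42
  order 1: -4  -4  -4  -4  -4
  order 2: 0  0  0  0
  order 3: 0  0  0
  order 4: 0  0
  order 5: 0
The order-1 divided differences are all -4 (nonzero) and every higher order vanishes, so the data lies on a polynomial of degree exactly 1.

1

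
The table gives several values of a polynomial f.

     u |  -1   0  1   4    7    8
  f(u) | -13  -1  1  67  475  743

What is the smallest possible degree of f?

3

Divided differences on the nodes -1, 0, 1, 4, 7, 8:
  order 0: -13  -1  1  67  475  743
  order 1: 12  2  22  136  268
  order 2: -5  5  19  33
  order 3: 2  2  2
  order 4: 0  0
  order 5: 0
The order-3 divided differences are all 2 (nonzero) and every higher order vanishes, so the data lies on a polynomial of degree exactly 3.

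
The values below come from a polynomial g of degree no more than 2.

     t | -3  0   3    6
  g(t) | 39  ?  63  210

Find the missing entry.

On equispaced nodes a degree-2 polynomial has vanishing third forward difference, so
  - g(-3) + 3·g(0) - 3·g(3) + g(6) = 0.
Substituting the known values and solving for g(0):
  3·g(0) = 18
  g(0) = 6.

6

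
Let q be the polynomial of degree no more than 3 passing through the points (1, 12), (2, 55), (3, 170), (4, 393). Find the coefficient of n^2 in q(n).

0

Write q(n) = an^3 + bn^2 + cn + d. Substituting each data point gives a linear system:
  a + b + c + d = 12
  8a + 4b + 2c + d = 55
  27a + 9b + 3c + d = 170
  64a + 16b + 4c + d = 393
Solving the system yields a = 6, b = 0, c = 1, d = 5.
So q(n) = 6n³ + n + 5.
The coefficient of n^2 is 0.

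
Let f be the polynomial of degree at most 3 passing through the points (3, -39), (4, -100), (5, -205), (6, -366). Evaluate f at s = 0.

0

Write f(s) = as^3 + bs^2 + cs + d. Substituting each data point gives a linear system:
  27a + 9b + 3c + d = -39
  64a + 16b + 4c + d = -100
  125a + 25b + 5c + d = -205
  216a + 36b + 6c + d = -366
Solving the system yields a = -2, b = 2, c = -1, d = 0.
So f(s) = -2s^3 + 2s^2 - s.
Then f(0) = 0.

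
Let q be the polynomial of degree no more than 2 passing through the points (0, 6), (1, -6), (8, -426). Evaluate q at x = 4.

Using the Lagrange interpolation formula with nodes 0, 1, 8:
  L_0(x) = (x - 1)(x - 8) / 8
  L_1(x) = x(x - 8) / -7
  L_2(x) = x(x - 1) / 56
Then q(x) = 6·L_0(x) - 6·L_1(x) - 426·L_2(x).
Expanding and collecting terms gives q(x) = -6x^2 - 6x + 6.
Evaluating at x = 4: q(4) = -114.

-114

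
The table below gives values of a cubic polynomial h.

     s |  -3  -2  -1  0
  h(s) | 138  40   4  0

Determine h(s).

h(s) = -5s^3 + s^2 + 2s

Using the Lagrange interpolation formula with nodes -3, -2, -1, 0:
  L_0(s) = (s + 2)(s + 1)s / -6
  L_1(s) = (s + 3)(s + 1)s / 2
  L_2(s) = (s + 3)(s + 2)s / -2
  L_3(s) = (s + 3)(s + 2)(s + 1) / 6
Then h(s) = 138·L_0(s) + 40·L_1(s) + 4·L_2(s) + 0·L_3(s).
Expanding and collecting terms gives h(s) = -5s^3 + s^2 + 2s.
Check: h(-3) = 138. ✓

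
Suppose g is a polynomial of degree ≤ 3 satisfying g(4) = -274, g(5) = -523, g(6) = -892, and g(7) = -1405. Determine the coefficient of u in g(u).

Write g(u) = au^3 + bu^2 + cu + d. Substituting each data point gives a linear system:
  64a + 16b + 4c + d = -274
  125a + 25b + 5c + d = -523
  216a + 36b + 6c + d = -892
  343a + 49b + 7c + d = -1405
Solving the system yields a = -4, b = 0, c = -5, d = 2.
So g(u) = -4u³ - 5u + 2.
The coefficient of u is -5.

-5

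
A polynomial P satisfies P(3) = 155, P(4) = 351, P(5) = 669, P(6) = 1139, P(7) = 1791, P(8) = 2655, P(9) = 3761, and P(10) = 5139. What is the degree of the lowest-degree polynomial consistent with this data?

Forward differences of the values at s = 3, 4, 5, 6, 7, 8, 9, 10:
  P  : 155  351  669  1139  1791  2655  3761  5139
  Δ  : 196  318  470  652  864  1106  1378
  Δ^2: 122  152  182  212  242  272
  Δ^3: 30  30  30  30  30
  Δ^4: 0  0  0  0
  Δ^5: 0  0  0
  Δ^6: 0  0
  Δ^7: 0
The third differences are constant (30) and nonzero, while all higher differences vanish, so the minimal degree is 3.

3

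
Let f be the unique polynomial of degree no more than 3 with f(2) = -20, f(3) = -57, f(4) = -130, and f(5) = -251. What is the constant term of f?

-6

Write f(u) = au^3 + bu^2 + cu + d. Substituting each data point gives a linear system:
  8a + 4b + 2c + d = -20
  27a + 9b + 3c + d = -57
  64a + 16b + 4c + d = -130
  125a + 25b + 5c + d = -251
Solving the system yields a = -2, b = 0, c = 1, d = -6.
So f(u) = -2u^3 + u - 6.
The constant term is -6.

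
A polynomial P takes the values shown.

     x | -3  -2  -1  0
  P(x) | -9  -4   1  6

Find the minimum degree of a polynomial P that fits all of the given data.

1

Forward differences of the values at x = -3, -2, -1, 0:
  P  : -9  -4  1  6
  Δ  : 5  5  5
  Δ^2: 0  0
  Δ^3: 0
The first differences are constant (5) and nonzero, while all higher differences vanish, so the minimal degree is 1.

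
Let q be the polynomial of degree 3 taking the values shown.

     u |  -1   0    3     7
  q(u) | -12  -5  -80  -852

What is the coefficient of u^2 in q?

Write q(u) = au^3 + bu^2 + cu + d. Substituting each data point gives a linear system:
  -a + b - c + d = -12
  d = -5
  27a + 9b + 3c + d = -80
  343a + 49b + 7c + d = -852
Solving the system yields a = -2, b = -4, c = 5, d = -5.
So q(u) = -2u³ - 4u² + 5u - 5.
The coefficient of u^2 is -4.

-4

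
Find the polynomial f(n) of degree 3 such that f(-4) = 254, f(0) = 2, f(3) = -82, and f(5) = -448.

f(n) = -4n^3 + n^2 + 5n + 2

Write f(n) = an^3 + bn^2 + cn + d. Substituting each data point gives a linear system:
  -64a + 16b - 4c + d = 254
  d = 2
  27a + 9b + 3c + d = -82
  125a + 25b + 5c + d = -448
Solving the system yields a = -4, b = 1, c = 5, d = 2.
So f(n) = -4n^3 + n^2 + 5n + 2.
Check: f(3) = -82. ✓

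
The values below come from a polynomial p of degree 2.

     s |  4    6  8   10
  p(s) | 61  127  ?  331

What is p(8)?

On equispaced nodes a degree-2 polynomial has vanishing third forward difference, so
  - p(4) + 3·p(6) - 3·p(8) + p(10) = 0.
Substituting the known values and solving for p(8):
  -3·p(8) = -651
  p(8) = 217.

217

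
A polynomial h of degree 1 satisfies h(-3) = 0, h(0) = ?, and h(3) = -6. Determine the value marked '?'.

-3

The 2 known points determine the degree-1 polynomial uniquely.
Write h(n) = an + b. Substituting each data point gives a linear system:
  -3a + b = 0
  3a + b = -6
Solving the system yields a = -1, b = -3.
So h(n) = -n - 3.
Then h(0) = -3.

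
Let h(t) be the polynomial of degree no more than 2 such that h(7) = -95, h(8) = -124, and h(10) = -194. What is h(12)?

-280

Write h(t) = at^2 + bt + c. Substituting each data point gives a linear system:
  49a + 7b + c = -95
  64a + 8b + c = -124
  100a + 10b + c = -194
Solving the system yields a = -2, b = 1, c = -4.
So h(t) = -2t² + t - 4.
Then h(12) = -280.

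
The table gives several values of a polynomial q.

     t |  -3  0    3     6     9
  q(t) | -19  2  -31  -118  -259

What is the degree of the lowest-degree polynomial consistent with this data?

2

Forward differences of the values at t = -3, 0, 3, 6, 9:
  q  : -19  2  -31  -118  -259
  Δ  : 21  -33  -87  -141
  Δ^2: -54  -54  -54
  Δ^3: 0  0
  Δ^4: 0
The second differences are constant (-54) and nonzero, while all higher differences vanish, so the minimal degree is 2.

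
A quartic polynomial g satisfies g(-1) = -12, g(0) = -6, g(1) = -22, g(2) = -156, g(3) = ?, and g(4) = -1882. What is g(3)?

-648

The 5 known points determine the degree-4 polynomial uniquely.
Write g(t) = at^4 + bt^3 + ct^2 + dt + e. Substituting each data point gives a linear system:
  a - b + c - d + e = -12
  e = -6
  a + b + c + d + e = -22
  16a + 8b + 4c + 2d + e = -156
  256a + 64b + 16c + 4d + e = -1882
Solving the system yields a = -6, b = -4, c = -5, d = -1, e = -6.
So g(t) = -6t^4 - 4t^3 - 5t^2 - t - 6.
Then g(3) = -648.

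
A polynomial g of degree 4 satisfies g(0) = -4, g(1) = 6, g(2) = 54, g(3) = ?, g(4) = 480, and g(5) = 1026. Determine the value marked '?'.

188

The 5 known points determine the degree-4 polynomial uniquely.
Write g(t) = at^4 + bt^3 + ct^2 + dt + e. Substituting each data point gives a linear system:
  e = -4
  a + b + c + d + e = 6
  16a + 8b + 4c + 2d + e = 54
  256a + 64b + 16c + 4d + e = 480
  625a + 125b + 25c + 5d + e = 1026
Solving the system yields a = 1, b = 2, c = 6, d = 1, e = -4.
So g(t) = t^4 + 2t^3 + 6t^2 + t - 4.
Then g(3) = 188.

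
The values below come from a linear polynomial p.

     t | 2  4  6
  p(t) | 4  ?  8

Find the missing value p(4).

6

On equispaced nodes a degree-1 polynomial has vanishing second forward difference, so
  p(2) - 2·p(4) + p(6) = 0.
Substituting the known values and solving for p(4):
  -2·p(4) = -12
  p(4) = 6.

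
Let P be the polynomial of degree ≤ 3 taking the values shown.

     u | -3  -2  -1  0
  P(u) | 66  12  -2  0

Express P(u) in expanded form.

P(u) = -4u^3 - 4u^2 + 2u

Using the Lagrange interpolation formula with nodes -3, -2, -1, 0:
  L_0(u) = (u + 2)(u + 1)u / -6
  L_1(u) = (u + 3)(u + 1)u / 2
  L_2(u) = (u + 3)(u + 2)u / -2
  L_3(u) = (u + 3)(u + 2)(u + 1) / 6
Then P(u) = 66·L_0(u) + 12·L_1(u) - 2·L_2(u) + 0·L_3(u).
Expanding and collecting terms gives P(u) = -4u^3 - 4u^2 + 2u.
Check: P(-1) = -2. ✓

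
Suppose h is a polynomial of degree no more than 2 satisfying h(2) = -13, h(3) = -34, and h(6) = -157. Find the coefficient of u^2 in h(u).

-5

Write h(u) = au^2 + bu + c. Substituting each data point gives a linear system:
  4a + 2b + c = -13
  9a + 3b + c = -34
  36a + 6b + c = -157
Solving the system yields a = -5, b = 4, c = -1.
So h(u) = -5u^2 + 4u - 1.
The leading coefficient is -5.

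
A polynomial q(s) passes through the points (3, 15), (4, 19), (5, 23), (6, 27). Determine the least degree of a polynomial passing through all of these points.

1

Forward differences of the values at s = 3, 4, 5, 6:
  q  : 15  19  23  27
  Δ  : 4  4  4
  Δ^2: 0  0
  Δ^3: 0
The first differences are constant (4) and nonzero, while all higher differences vanish, so the minimal degree is 1.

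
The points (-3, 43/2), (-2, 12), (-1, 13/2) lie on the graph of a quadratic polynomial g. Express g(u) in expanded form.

Write g(u) = au^2 + bu + c. Substituting each data point gives a linear system:
  9a - 3b + c = 43/2
  4a - 2b + c = 12
  a - b + c = 13/2
Solving the system yields a = 2, b = 1/2, c = 5.
So g(u) = 2u^2 + (1/2)u + 5.
Check: g(-3) = 43/2. ✓

g(u) = 2u^2 + (1/2)u + 5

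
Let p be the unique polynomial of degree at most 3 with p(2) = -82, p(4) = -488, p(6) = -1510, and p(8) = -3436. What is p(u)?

p(u) = -6u^3 - 5u^2 - 5u - 4

Using the Lagrange interpolation formula with nodes 2, 4, 6, 8:
  L_0(u) = (u - 4)(u - 6)(u - 8) / -48
  L_1(u) = (u - 2)(u - 6)(u - 8) / 16
  L_2(u) = (u - 2)(u - 4)(u - 8) / -16
  L_3(u) = (u - 2)(u - 4)(u - 6) / 48
Then p(u) = -82·L_0(u) - 488·L_1(u) - 1510·L_2(u) - 3436·L_3(u).
Expanding and collecting terms gives p(u) = -6u^3 - 5u^2 - 5u - 4.
Check: p(2) = -82. ✓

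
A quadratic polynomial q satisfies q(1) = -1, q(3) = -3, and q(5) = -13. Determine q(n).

Write q(n) = an^2 + bn + c. Substituting each data point gives a linear system:
  a + b + c = -1
  9a + 3b + c = -3
  25a + 5b + c = -13
Solving the system yields a = -1, b = 3, c = -3.
So q(n) = -n² + 3n - 3.
Check: q(3) = -3. ✓

q(n) = -n^2 + 3n - 3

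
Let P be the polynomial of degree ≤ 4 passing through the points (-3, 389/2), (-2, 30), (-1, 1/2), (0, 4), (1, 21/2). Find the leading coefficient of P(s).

3

Write P(s) = as^4 + bs^3 + cs^2 + ds + e. Substituting each data point gives a linear system:
  81a - 27b + 9c - 3d + e = 389/2
  16a - 8b + 4c - 2d + e = 30
  a - b + c - d + e = 1/2
  e = 4
  a + b + c + d + e = 21/2
Solving the system yields a = 3, b = 1, c = -3/2, d = 4, e = 4.
So P(s) = 3s^4 + s^3 - (3/2)s^2 + 4s + 4.
The leading coefficient is 3.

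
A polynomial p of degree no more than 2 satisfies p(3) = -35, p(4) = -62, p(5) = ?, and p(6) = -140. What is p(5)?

-97

On equispaced nodes a degree-2 polynomial has vanishing third forward difference, so
  - p(3) + 3·p(4) - 3·p(5) + p(6) = 0.
Substituting the known values and solving for p(5):
  -3·p(5) = 291
  p(5) = -97.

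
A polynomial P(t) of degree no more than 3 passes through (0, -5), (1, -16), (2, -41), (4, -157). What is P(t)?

P(t) = -t^3 - 4t^2 - 6t - 5

Using the Lagrange interpolation formula with nodes 0, 1, 2, 4:
  L_0(t) = (t - 1)(t - 2)(t - 4) / -8
  L_1(t) = t(t - 2)(t - 4) / 3
  L_2(t) = t(t - 1)(t - 4) / -4
  L_3(t) = t(t - 1)(t - 2) / 24
Then P(t) = -5·L_0(t) - 16·L_1(t) - 41·L_2(t) - 157·L_3(t).
Expanding and collecting terms gives P(t) = -t³ - 4t² - 6t - 5.
Check: P(0) = -5. ✓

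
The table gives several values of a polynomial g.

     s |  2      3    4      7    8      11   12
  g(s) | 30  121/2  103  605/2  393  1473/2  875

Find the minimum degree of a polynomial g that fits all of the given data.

2

Divided differences on the nodes 2, 3, 4, 7, 8, 11, 12:
  order 0: 30  121/2  103  605/2  393  1473/2  875
  order 1: 61/2  85/2  133/2  181/2  229/2  277/2
  order 2: 6  6  6  6  6
  order 3: 0  0  0  0
  order 4: 0  0  0
  order 5: 0  0
  order 6: 0
The order-2 divided differences are all 6 (nonzero) and every higher order vanishes, so the data lies on a polynomial of degree exactly 2.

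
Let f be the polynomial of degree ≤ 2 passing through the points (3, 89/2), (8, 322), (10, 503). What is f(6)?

Write f(n) = an^2 + bn + c. Substituting each data point gives a linear system:
  9a + 3b + c = 89/2
  64a + 8b + c = 322
  100a + 10b + c = 503
Solving the system yields a = 5, b = 1/2, c = -2.
So f(n) = 5n^2 + (1/2)n - 2.
Then f(6) = 181.

181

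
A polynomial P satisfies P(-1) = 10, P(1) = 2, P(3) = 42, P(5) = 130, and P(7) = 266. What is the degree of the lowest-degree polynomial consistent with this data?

2

Forward differences of the values at x = -1, 1, 3, 5, 7:
  P  : 10  2  42  130  266
  Δ  : -8  40  88  136
  Δ^2: 48  48  48
  Δ^3: 0  0
  Δ^4: 0
The second differences are constant (48) and nonzero, while all higher differences vanish, so the minimal degree is 2.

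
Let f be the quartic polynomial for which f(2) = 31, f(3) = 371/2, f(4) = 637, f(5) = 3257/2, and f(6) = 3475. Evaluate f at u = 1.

Write f(u) = au^4 + bu^3 + cu^2 + du + e. Substituting each data point gives a linear system:
  16a + 8b + 4c + 2d + e = 31
  81a + 27b + 9c + 3d + e = 371/2
  256a + 64b + 16c + 4d + e = 637
  625a + 125b + 25c + 5d + e = 3257/2
  1296a + 216b + 36c + 6d + e = 3475
Solving the system yields a = 3, b = -3/2, c = -3, d = 3, e = 1.
So f(u) = 3u^4 - (3/2)u^3 - 3u^2 + 3u + 1.
Then f(1) = 5/2.

5/2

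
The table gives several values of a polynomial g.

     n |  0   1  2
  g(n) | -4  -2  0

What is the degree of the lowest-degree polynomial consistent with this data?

1

Forward differences of the values at n = 0, 1, 2:
  g  : -4  -2  0
  Δ  : 2  2
  Δ^2: 0
The first differences are constant (2) and nonzero, while all higher differences vanish, so the minimal degree is 1.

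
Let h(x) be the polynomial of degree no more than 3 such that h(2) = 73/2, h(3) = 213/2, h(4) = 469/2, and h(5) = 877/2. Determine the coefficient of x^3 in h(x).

3

Write h(x) = ax^3 + bx^2 + cx + d. Substituting each data point gives a linear system:
  8a + 4b + 2c + d = 73/2
  27a + 9b + 3c + d = 213/2
  64a + 16b + 4c + d = 469/2
  125a + 25b + 5c + d = 877/2
Solving the system yields a = 3, b = 2, c = 3, d = -3/2.
So h(x) = 3x³ + 2x² + 3x - 3/2.
The leading coefficient is 3.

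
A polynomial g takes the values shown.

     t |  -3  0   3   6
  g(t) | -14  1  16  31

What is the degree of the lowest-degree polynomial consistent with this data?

1

Forward differences of the values at t = -3, 0, 3, 6:
  g  : -14  1  16  31
  Δ  : 15  15  15
  Δ^2: 0  0
  Δ^3: 0
The first differences are constant (15) and nonzero, while all higher differences vanish, so the minimal degree is 1.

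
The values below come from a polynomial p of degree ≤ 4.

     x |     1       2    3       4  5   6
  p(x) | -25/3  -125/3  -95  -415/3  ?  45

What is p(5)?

-353/3

The 5 known points determine the degree-4 polynomial uniquely.
Write p(x) = ax^4 + bx^3 + cx^2 + dx + e. Substituting each data point gives a linear system:
  a + b + c + d + e = -25/3
  16a + 8b + 4c + 2d + e = -125/3
  81a + 27b + 9c + 3d + e = -95
  256a + 64b + 16c + 4d + e = -415/3
  1296a + 216b + 36c + 6d + e = 45
Solving the system yields a = 1, b = -5, c = -5, d = 5/3, e = -1.
So p(x) = x^4 - 5x^3 - 5x^2 + (5/3)x - 1.
Then p(5) = -353/3.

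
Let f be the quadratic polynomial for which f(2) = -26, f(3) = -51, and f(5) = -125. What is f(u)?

f(u) = -4u^2 - 5u

Write f(u) = au^2 + bu + c. Substituting each data point gives a linear system:
  4a + 2b + c = -26
  9a + 3b + c = -51
  25a + 5b + c = -125
Solving the system yields a = -4, b = -5, c = 0.
So f(u) = -4u^2 - 5u.
Check: f(2) = -26. ✓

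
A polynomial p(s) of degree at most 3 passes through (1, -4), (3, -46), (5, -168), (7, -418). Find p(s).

p(s) = -s^3 - s^2 - 4s + 2

Using the Lagrange interpolation formula with nodes 1, 3, 5, 7:
  L_0(s) = (s - 3)(s - 5)(s - 7) / -48
  L_1(s) = (s - 1)(s - 5)(s - 7) / 16
  L_2(s) = (s - 1)(s - 3)(s - 7) / -16
  L_3(s) = (s - 1)(s - 3)(s - 5) / 48
Then p(s) = -4·L_0(s) - 46·L_1(s) - 168·L_2(s) - 418·L_3(s).
Expanding and collecting terms gives p(s) = -s^3 - s^2 - 4s + 2.
Check: p(1) = -4. ✓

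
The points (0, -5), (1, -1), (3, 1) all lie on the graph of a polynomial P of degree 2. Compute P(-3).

Using the Lagrange interpolation formula with nodes 0, 1, 3:
  L_0(n) = (n - 1)(n - 3) / 3
  L_1(n) = n(n - 3) / -2
  L_2(n) = n(n - 1) / 6
Then P(n) = -5·L_0(n) - 1·L_1(n) + 1·L_2(n).
Expanding and collecting terms gives P(n) = -n² + 5n - 5.
Evaluating at n = -3: P(-3) = -29.

-29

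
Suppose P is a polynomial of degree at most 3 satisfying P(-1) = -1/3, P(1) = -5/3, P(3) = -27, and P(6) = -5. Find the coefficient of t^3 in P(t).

1

Write P(t) = at^3 + bt^2 + ct + d. Substituting each data point gives a linear system:
  -a + b - c + d = -1/3
  a + b + c + d = -5/3
  27a + 9b + 3c + d = -27
  216a + 36b + 6c + d = -5
Solving the system yields a = 1, b = -6, c = -5/3, d = 5.
So P(t) = t^3 - 6t^2 - (5/3)t + 5.
The leading coefficient is 1.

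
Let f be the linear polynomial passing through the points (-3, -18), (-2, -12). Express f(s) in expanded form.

Using the Lagrange interpolation formula with nodes -3, -2:
  L_0(s) = (s + 2) / -1
  L_1(s) = (s + 3) / 1
Then f(s) = -18·L_0(s) - 12·L_1(s).
Expanding and collecting terms gives f(s) = 6s.
Check: f(-2) = -12. ✓

f(s) = 6s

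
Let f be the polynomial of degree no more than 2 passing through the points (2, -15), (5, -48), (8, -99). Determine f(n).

f(n) = -n^2 - 4n - 3

Using the Lagrange interpolation formula with nodes 2, 5, 8:
  L_0(n) = (n - 5)(n - 8) / 18
  L_1(n) = (n - 2)(n - 8) / -9
  L_2(n) = (n - 2)(n - 5) / 18
Then f(n) = -15·L_0(n) - 48·L_1(n) - 99·L_2(n).
Expanding and collecting terms gives f(n) = -n^2 - 4n - 3.
Check: f(8) = -99. ✓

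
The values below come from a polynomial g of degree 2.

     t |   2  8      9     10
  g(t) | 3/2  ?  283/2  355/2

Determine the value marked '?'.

The 3 known points determine the degree-2 polynomial uniquely.
Write g(t) = at^2 + bt + c. Substituting each data point gives a linear system:
  4a + 2b + c = 3/2
  81a + 9b + c = 283/2
  100a + 10b + c = 355/2
Solving the system yields a = 2, b = -2, c = -5/2.
So g(t) = 2t² - 2t - 5/2.
Then g(8) = 219/2.

219/2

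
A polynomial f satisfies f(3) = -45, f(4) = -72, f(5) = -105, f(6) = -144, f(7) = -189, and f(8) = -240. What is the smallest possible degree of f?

2

Forward differences of the values at u = 3, 4, 5, 6, 7, 8:
  f  : -45  -72  -105  -144  -189  -240
  Δ  : -27  -33  -39  -45  -51
  Δ^2: -6  -6  -6  -6
  Δ^3: 0  0  0
  Δ^4: 0  0
  Δ^5: 0
The second differences are constant (-6) and nonzero, while all higher differences vanish, so the minimal degree is 2.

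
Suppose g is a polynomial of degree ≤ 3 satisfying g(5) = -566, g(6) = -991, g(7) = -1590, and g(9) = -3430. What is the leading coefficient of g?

-5

Write g(s) = as^3 + bs^2 + cs + d. Substituting each data point gives a linear system:
  125a + 25b + 5c + d = -566
  216a + 36b + 6c + d = -991
  343a + 49b + 7c + d = -1590
  729a + 81b + 9c + d = -3430
Solving the system yields a = -5, b = 3, c = -3, d = -1.
So g(s) = -5s^3 + 3s^2 - 3s - 1.
The leading coefficient is -5.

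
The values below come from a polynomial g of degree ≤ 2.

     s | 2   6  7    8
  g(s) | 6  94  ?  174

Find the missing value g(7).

The 3 known points determine the degree-2 polynomial uniquely.
Write g(s) = as^2 + bs + c. Substituting each data point gives a linear system:
  4a + 2b + c = 6
  36a + 6b + c = 94
  64a + 8b + c = 174
Solving the system yields a = 3, b = -2, c = -2.
So g(s) = 3s² - 2s - 2.
Then g(7) = 131.

131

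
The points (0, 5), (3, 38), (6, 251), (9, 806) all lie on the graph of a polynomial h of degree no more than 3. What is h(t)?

Using the Lagrange interpolation formula with nodes 0, 3, 6, 9:
  L_0(t) = (t - 3)(t - 6)(t - 9) / -162
  L_1(t) = t(t - 6)(t - 9) / 54
  L_2(t) = t(t - 3)(t - 9) / -54
  L_3(t) = t(t - 3)(t - 6) / 162
Then h(t) = 5·L_0(t) + 38·L_1(t) + 251·L_2(t) + 806·L_3(t).
Expanding and collecting terms gives h(t) = t^3 + t^2 - t + 5.
Check: h(9) = 806. ✓

h(t) = t^3 + t^2 - t + 5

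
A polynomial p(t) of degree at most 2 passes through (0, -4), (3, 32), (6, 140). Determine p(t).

Write p(t) = at^2 + bt + c. Substituting each data point gives a linear system:
  c = -4
  9a + 3b + c = 32
  36a + 6b + c = 140
Solving the system yields a = 4, b = 0, c = -4.
So p(t) = 4t² - 4.
Check: p(3) = 32. ✓

p(t) = 4t^2 - 4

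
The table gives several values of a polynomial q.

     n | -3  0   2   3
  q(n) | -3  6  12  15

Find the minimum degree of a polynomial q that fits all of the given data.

1

Divided differences on the nodes -3, 0, 2, 3:
  order 0: -3  6  12  15
  order 1: 3  3  3
  order 2: 0  0
  order 3: 0
The order-1 divided differences are all 3 (nonzero) and every higher order vanishes, so the data lies on a polynomial of degree exactly 1.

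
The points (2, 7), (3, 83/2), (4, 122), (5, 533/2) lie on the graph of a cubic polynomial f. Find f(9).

Using the Lagrange interpolation formula with nodes 2, 3, 4, 5:
  L_0(u) = (u - 3)(u - 4)(u - 5) / -6
  L_1(u) = (u - 2)(u - 4)(u - 5) / 2
  L_2(u) = (u - 2)(u - 3)(u - 5) / -2
  L_3(u) = (u - 2)(u - 3)(u - 4) / 6
Then f(u) = 7·L_0(u) + 83/2·L_1(u) + 122·L_2(u) + 533/2·L_3(u).
Expanding and collecting terms gives f(u) = 3u^3 - 4u^2 - (5/2)u + 4.
Evaluating at u = 9: f(9) = 3689/2.

3689/2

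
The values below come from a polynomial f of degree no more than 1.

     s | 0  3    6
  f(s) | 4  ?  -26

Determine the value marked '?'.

-11

On equispaced nodes a degree-1 polynomial has vanishing second forward difference, so
  f(0) - 2·f(3) + f(6) = 0.
Substituting the known values and solving for f(3):
  -2·f(3) = 22
  f(3) = -11.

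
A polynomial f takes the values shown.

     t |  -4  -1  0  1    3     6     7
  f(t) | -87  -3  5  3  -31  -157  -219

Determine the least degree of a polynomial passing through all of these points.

Divided differences on the nodes -4, -1, 0, 1, 3, 6, 7:
  order 0: -87  -3  5  3  -31  -157  -219
  order 1: 28  8  -2  -17  -42  -62
  order 2: -5  -5  -5  -5  -5
  order 3: 0  0  0  0
  order 4: 0  0  0
  order 5: 0  0
  order 6: 0
The order-2 divided differences are all -5 (nonzero) and every higher order vanishes, so the data lies on a polynomial of degree exactly 2.

2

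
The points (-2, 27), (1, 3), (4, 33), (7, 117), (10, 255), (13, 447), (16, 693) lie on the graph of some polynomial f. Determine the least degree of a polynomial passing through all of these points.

2

Forward differences of the values at u = -2, 1, 4, 7, 10, 13, 16:
  f  : 27  3  33  117  255  447  693
  Δ  : -24  30  84  138  192  246
  Δ^2: 54  54  54  54  54
  Δ^3: 0  0  0  0
  Δ^4: 0  0  0
  Δ^5: 0  0
  Δ^6: 0
The second differences are constant (54) and nonzero, while all higher differences vanish, so the minimal degree is 2.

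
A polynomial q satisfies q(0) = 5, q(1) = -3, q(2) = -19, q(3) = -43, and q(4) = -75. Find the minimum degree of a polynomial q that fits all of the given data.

2

Forward differences of the values at s = 0, 1, 2, 3, 4:
  q  : 5  -3  -19  -43  -75
  Δ  : -8  -16  -24  -32
  Δ^2: -8  -8  -8
  Δ^3: 0  0
  Δ^4: 0
The second differences are constant (-8) and nonzero, while all higher differences vanish, so the minimal degree is 2.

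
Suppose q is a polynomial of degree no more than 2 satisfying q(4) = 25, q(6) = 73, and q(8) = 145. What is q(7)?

106

Forward differences of the values at t = 4, 6, 8:
  q  : 25  73  145
  Δ  : 48  72
  Δ^2: 24
The second differences are constant, confirming degree 2.
Interpolating (Newton forward form) and evaluating at t = 7 gives q(7) = 106.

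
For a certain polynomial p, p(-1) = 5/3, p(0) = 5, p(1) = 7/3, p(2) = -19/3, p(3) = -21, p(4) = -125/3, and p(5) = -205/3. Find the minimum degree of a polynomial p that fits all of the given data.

Forward differences of the values at u = -1, 0, 1, 2, 3, 4, 5:
  p  : 5/3  5  7/3  -19/3  -21  -125/3  -205/3
  Δ  : 10/3  -8/3  -26/3  -44/3  -62/3  -80/3
  Δ^2: -6  -6  -6  -6  -6
  Δ^3: 0  0  0  0
  Δ^4: 0  0  0
  Δ^5: 0  0
  Δ^6: 0
The second differences are constant (-6) and nonzero, while all higher differences vanish, so the minimal degree is 2.

2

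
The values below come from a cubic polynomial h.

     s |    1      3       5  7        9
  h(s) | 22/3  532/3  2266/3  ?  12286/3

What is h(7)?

5944/3

On equispaced nodes a degree-3 polynomial has vanishing fourth forward difference, so
  h(1) - 4·h(3) + 6·h(5) - 4·h(7) + h(9) = 0.
Substituting the known values and solving for h(7):
  -4·h(7) = -23776/3
  h(7) = 5944/3.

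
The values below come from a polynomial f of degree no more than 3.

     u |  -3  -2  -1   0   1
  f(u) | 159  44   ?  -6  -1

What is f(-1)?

-1

On equispaced nodes a degree-3 polynomial has vanishing fourth forward difference, so
  f(-3) - 4·f(-2) + 6·f(-1) - 4·f(0) + f(1) = 0.
Substituting the known values and solving for f(-1):
  6·f(-1) = -6
  f(-1) = -1.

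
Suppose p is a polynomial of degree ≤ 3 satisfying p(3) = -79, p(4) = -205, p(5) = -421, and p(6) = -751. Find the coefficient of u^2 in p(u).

Write p(u) = au^3 + bu^2 + cu + d. Substituting each data point gives a linear system:
  27a + 9b + 3c + d = -79
  64a + 16b + 4c + d = -205
  125a + 25b + 5c + d = -421
  216a + 36b + 6c + d = -751
Solving the system yields a = -4, b = 3, c = 1, d = -1.
So p(u) = -4u³ + 3u² + u - 1.
The coefficient of u^2 is 3.

3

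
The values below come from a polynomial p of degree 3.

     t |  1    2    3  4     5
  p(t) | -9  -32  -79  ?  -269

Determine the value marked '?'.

The 4 known points determine the degree-3 polynomial uniquely.
Write p(t) = at^3 + bt^2 + ct + d. Substituting each data point gives a linear system:
  a + b + c + d = -9
  8a + 4b + 2c + d = -32
  27a + 9b + 3c + d = -79
  125a + 25b + 5c + d = -269
Solving the system yields a = -1, b = -6, c = 2, d = -4.
So p(t) = -t^3 - 6t^2 + 2t - 4.
Then p(4) = -156.

-156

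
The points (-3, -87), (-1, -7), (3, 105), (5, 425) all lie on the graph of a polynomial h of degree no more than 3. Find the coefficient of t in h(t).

5

Write h(t) = at^3 + bt^2 + ct + d. Substituting each data point gives a linear system:
  -27a + 9b - 3c + d = -87
  -a + b - c + d = -7
  27a + 9b + 3c + d = 105
  125a + 25b + 5c + d = 425
Solving the system yields a = 3, b = 1, c = 5, d = 0.
So h(t) = 3t³ + t² + 5t.
The coefficient of t is 5.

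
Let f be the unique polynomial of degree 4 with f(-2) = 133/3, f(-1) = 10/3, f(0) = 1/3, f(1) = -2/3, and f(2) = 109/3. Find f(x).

f(x) = 3x^4 - 2x^2 - 2x + 1/3

Write f(x) = ax^4 + bx^3 + cx^2 + dx + e. Substituting each data point gives a linear system:
  16a - 8b + 4c - 2d + e = 133/3
  a - b + c - d + e = 10/3
  e = 1/3
  a + b + c + d + e = -2/3
  16a + 8b + 4c + 2d + e = 109/3
Solving the system yields a = 3, b = 0, c = -2, d = -2, e = 1/3.
So f(x) = 3x^4 - 2x^2 - 2x + 1/3.
Check: f(2) = 109/3. ✓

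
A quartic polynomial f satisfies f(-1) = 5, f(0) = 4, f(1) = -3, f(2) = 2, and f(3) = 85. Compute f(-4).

512

Forward differences of the values at n = -1, 0, 1, 2, 3:
  f  : 5  4  -3  2  85
  Δ  : -1  -7  5  83
  Δ^2: -6  12  78
  Δ^3: 18  66
  Δ^4: 48
The fourth differences are constant, confirming degree 4.
Interpolating (Newton forward form) and evaluating at n = -4 gives f(-4) = 512.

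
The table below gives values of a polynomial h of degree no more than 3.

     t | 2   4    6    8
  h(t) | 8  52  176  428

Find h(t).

h(t) = t^3 - 2t^2 + 6t - 4

Using the Lagrange interpolation formula with nodes 2, 4, 6, 8:
  L_0(t) = (t - 4)(t - 6)(t - 8) / -48
  L_1(t) = (t - 2)(t - 6)(t - 8) / 16
  L_2(t) = (t - 2)(t - 4)(t - 8) / -16
  L_3(t) = (t - 2)(t - 4)(t - 6) / 48
Then h(t) = 8·L_0(t) + 52·L_1(t) + 176·L_2(t) + 428·L_3(t).
Expanding and collecting terms gives h(t) = t^3 - 2t^2 + 6t - 4.
Check: h(4) = 52. ✓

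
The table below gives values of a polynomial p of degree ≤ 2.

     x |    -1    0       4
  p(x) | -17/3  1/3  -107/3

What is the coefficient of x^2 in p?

-3

Write p(x) = ax^2 + bx + c. Substituting each data point gives a linear system:
  a - b + c = -17/3
  c = 1/3
  16a + 4b + c = -107/3
Solving the system yields a = -3, b = 3, c = 1/3.
So p(x) = -3x^2 + 3x + 1/3.
The leading coefficient is -3.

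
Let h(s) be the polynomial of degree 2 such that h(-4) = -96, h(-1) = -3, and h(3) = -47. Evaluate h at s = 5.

Write h(s) = as^2 + bs + c. Substituting each data point gives a linear system:
  16a - 4b + c = -96
  a - b + c = -3
  9a + 3b + c = -47
Solving the system yields a = -6, b = 1, c = 4.
So h(s) = -6s^2 + s + 4.
Then h(5) = -141.

-141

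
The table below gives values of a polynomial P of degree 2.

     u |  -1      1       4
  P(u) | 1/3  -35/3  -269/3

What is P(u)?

Write P(u) = au^2 + bu + c. Substituting each data point gives a linear system:
  a - b + c = 1/3
  a + b + c = -35/3
  16a + 4b + c = -269/3
Solving the system yields a = -4, b = -6, c = -5/3.
So P(u) = -4u² - 6u - 5/3.
Check: P(-1) = 1/3. ✓

P(u) = -4u^2 - 6u - 5/3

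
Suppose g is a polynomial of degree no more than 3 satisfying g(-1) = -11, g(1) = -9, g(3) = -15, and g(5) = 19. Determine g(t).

Write g(t) = at^3 + bt^2 + ct + d. Substituting each data point gives a linear system:
  -a + b - c + d = -11
  a + b + c + d = -9
  27a + 9b + 3c + d = -15
  125a + 25b + 5c + d = 19
Solving the system yields a = 1, b = -4, c = 0, d = -6.
So g(t) = t³ - 4t² - 6.
Check: g(1) = -9. ✓

g(t) = t^3 - 4t^2 - 6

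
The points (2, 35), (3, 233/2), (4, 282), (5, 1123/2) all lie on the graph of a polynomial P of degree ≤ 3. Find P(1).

15/2

Forward differences of the values at u = 2, 3, 4, 5:
  P  : 35  233/2  282  1123/2
  Δ  : 163/2  331/2  559/2
  Δ^2: 84  114
  Δ^3: 30
The third differences are constant, confirming degree 3.
Interpolating (Newton forward form) and evaluating at u = 1 gives P(1) = 15/2.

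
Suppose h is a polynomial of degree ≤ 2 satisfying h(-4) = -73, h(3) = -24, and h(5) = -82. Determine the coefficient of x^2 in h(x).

-4

Write h(x) = ax^2 + bx + c. Substituting each data point gives a linear system:
  16a - 4b + c = -73
  9a + 3b + c = -24
  25a + 5b + c = -82
Solving the system yields a = -4, b = 3, c = 3.
So h(x) = -4x² + 3x + 3.
The leading coefficient is -4.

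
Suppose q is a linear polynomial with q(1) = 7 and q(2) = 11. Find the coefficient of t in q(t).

Write q(t) = at + b. Substituting each data point gives a linear system:
  a + b = 7
  2a + b = 11
Solving the system yields a = 4, b = 3.
So q(t) = 4t + 3.
The leading coefficient is 4.

4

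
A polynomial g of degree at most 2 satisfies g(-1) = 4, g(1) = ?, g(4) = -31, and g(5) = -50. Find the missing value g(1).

2

The 3 known points determine the degree-2 polynomial uniquely.
Write g(n) = an^2 + bn + c. Substituting each data point gives a linear system:
  a - b + c = 4
  16a + 4b + c = -31
  25a + 5b + c = -50
Solving the system yields a = -2, b = -1, c = 5.
So g(n) = -2n^2 - n + 5.
Then g(1) = 2.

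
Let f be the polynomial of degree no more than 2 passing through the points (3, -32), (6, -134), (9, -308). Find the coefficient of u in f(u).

Write f(u) = au^2 + bu + c. Substituting each data point gives a linear system:
  9a + 3b + c = -32
  36a + 6b + c = -134
  81a + 9b + c = -308
Solving the system yields a = -4, b = 2, c = -2.
So f(u) = -4u^2 + 2u - 2.
The coefficient of u is 2.

2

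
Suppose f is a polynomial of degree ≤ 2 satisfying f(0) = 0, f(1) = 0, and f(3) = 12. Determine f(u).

Write f(u) = au^2 + bu + c. Substituting each data point gives a linear system:
  c = 0
  a + b + c = 0
  9a + 3b + c = 12
Solving the system yields a = 2, b = -2, c = 0.
So f(u) = 2u² - 2u.
Check: f(1) = 0. ✓

f(u) = 2u^2 - 2u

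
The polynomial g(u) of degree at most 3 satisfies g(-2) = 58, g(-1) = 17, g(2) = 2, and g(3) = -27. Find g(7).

-743

Write g(u) = au^3 + bu^2 + cu + d. Substituting each data point gives a linear system:
  -8a + 4b - 2c + d = 58
  -a + b - c + d = 17
  8a + 4b + 2c + d = 2
  27a + 9b + 3c + d = -27
Solving the system yields a = -3, b = 6, c = -2, d = 6.
So g(u) = -3u^3 + 6u^2 - 2u + 6.
Then g(7) = -743.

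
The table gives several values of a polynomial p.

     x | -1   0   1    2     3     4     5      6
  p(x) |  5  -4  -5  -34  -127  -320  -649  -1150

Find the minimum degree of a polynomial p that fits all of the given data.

3

Forward differences of the values at x = -1, 0, 1, 2, 3, 4, 5, 6:
  p  : 5  -4  -5  -34  -127  -320  -649  -1150
  Δ  : -9  -1  -29  -93  -193  -329  -501
  Δ^2: 8  -28  -64  -100  -136  -172
  Δ^3: -36  -36  -36  -36  -36
  Δ^4: 0  0  0  0
  Δ^5: 0  0  0
  Δ^6: 0  0
  Δ^7: 0
The third differences are constant (-36) and nonzero, while all higher differences vanish, so the minimal degree is 3.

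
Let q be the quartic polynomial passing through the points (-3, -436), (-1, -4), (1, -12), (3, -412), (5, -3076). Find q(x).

Write q(x) = ax^4 + bx^3 + cx^2 + dx + e. Substituting each data point gives a linear system:
  81a - 27b + 9c - 3d + e = -436
  a - b + c - d + e = -4
  a + b + c + d + e = -12
  81a + 27b + 9c + 3d + e = -412
  625a + 125b + 25c + 5d + e = -3076
Solving the system yields a = -5, b = 1, c = -2, d = -5, e = -1.
So q(x) = -5x^4 + x^3 - 2x^2 - 5x - 1.
Check: q(5) = -3076. ✓

q(x) = -5x^4 + x^3 - 2x^2 - 5x - 1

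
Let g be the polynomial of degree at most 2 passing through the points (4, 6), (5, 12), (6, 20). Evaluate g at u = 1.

0

Write g(u) = au^2 + bu + c. Substituting each data point gives a linear system:
  16a + 4b + c = 6
  25a + 5b + c = 12
  36a + 6b + c = 20
Solving the system yields a = 1, b = -3, c = 2.
So g(u) = u^2 - 3u + 2.
Then g(1) = 0.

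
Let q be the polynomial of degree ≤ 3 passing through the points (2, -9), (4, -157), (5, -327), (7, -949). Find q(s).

q(s) = -3s^3 + s^2 + 4s + 3

Write q(s) = as^3 + bs^2 + cs + d. Substituting each data point gives a linear system:
  8a + 4b + 2c + d = -9
  64a + 16b + 4c + d = -157
  125a + 25b + 5c + d = -327
  343a + 49b + 7c + d = -949
Solving the system yields a = -3, b = 1, c = 4, d = 3.
So q(s) = -3s^3 + s^2 + 4s + 3.
Check: q(7) = -949. ✓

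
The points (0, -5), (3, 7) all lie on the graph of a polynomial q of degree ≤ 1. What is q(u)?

q(u) = 4u - 5

Write q(u) = au + b. Substituting each data point gives a linear system:
  b = -5
  3a + b = 7
Solving the system yields a = 4, b = -5.
So q(u) = 4u - 5.
Check: q(3) = 7. ✓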